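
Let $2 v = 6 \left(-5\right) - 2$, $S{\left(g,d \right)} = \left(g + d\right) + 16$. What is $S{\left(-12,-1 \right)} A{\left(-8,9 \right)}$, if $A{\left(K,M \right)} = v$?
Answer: $-48$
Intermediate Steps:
$S{\left(g,d \right)} = 16 + d + g$ ($S{\left(g,d \right)} = \left(d + g\right) + 16 = 16 + d + g$)
$v = -16$ ($v = \frac{6 \left(-5\right) - 2}{2} = \frac{-30 - 2}{2} = \frac{1}{2} \left(-32\right) = -16$)
$A{\left(K,M \right)} = -16$
$S{\left(-12,-1 \right)} A{\left(-8,9 \right)} = \left(16 - 1 - 12\right) \left(-16\right) = 3 \left(-16\right) = -48$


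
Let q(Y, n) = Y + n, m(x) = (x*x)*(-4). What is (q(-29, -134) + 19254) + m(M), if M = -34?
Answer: 14467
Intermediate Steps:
m(x) = -4*x**2 (m(x) = x**2*(-4) = -4*x**2)
(q(-29, -134) + 19254) + m(M) = ((-29 - 134) + 19254) - 4*(-34)**2 = (-163 + 19254) - 4*1156 = 19091 - 4624 = 14467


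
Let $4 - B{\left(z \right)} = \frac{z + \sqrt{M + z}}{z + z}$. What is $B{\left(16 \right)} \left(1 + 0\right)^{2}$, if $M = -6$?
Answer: $\frac{7}{2} - \frac{\sqrt{10}}{32} \approx 3.4012$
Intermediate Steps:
$B{\left(z \right)} = 4 - \frac{z + \sqrt{-6 + z}}{2 z}$ ($B{\left(z \right)} = 4 - \frac{z + \sqrt{-6 + z}}{z + z} = 4 - \frac{z + \sqrt{-6 + z}}{2 z}$)
$B{\left(16 \right)} \left(1 + 0\right)^{2} = \frac{- \sqrt{-6 + 16} + 7 \cdot 16}{2 \cdot 16} \left(1 + 0\right)^{2} = \frac{1}{2} \cdot \frac{1}{16} \left(- \sqrt{10} + 112\right) 1^{2} = \frac{1}{2} \cdot \frac{1}{16} \left(112 - \sqrt{10}\right) 1 = \left(\frac{7}{2} - \frac{\sqrt{10}}{32}\right) 1 = \frac{7}{2} - \frac{\sqrt{10}}{32}$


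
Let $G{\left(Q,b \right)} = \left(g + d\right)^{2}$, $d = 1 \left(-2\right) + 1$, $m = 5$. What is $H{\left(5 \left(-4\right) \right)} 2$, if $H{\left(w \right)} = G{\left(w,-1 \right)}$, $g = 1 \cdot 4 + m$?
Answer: $128$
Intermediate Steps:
$d = -1$ ($d = -2 + 1 = -1$)
$g = 9$ ($g = 1 \cdot 4 + 5 = 4 + 5 = 9$)
$G{\left(Q,b \right)} = 64$ ($G{\left(Q,b \right)} = \left(9 - 1\right)^{2} = 8^{2} = 64$)
$H{\left(w \right)} = 64$
$H{\left(5 \left(-4\right) \right)} 2 = 64 \cdot 2 = 128$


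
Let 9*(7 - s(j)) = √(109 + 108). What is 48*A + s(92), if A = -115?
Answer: -5513 - √217/9 ≈ -5514.6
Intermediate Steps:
s(j) = 7 - √217/9 (s(j) = 7 - √(109 + 108)/9 = 7 - √217/9)
48*A + s(92) = 48*(-115) + (7 - √217/9) = -5520 + (7 - √217/9) = -5513 - √217/9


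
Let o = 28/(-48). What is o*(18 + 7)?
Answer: -175/12 ≈ -14.583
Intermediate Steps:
o = -7/12 (o = 28*(-1/48) = -7/12 ≈ -0.58333)
o*(18 + 7) = -7*(18 + 7)/12 = -7/12*25 = -175/12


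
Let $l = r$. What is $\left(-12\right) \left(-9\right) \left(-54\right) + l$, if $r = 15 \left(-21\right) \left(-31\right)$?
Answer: $3933$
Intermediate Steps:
$r = 9765$ ($r = \left(-315\right) \left(-31\right) = 9765$)
$l = 9765$
$\left(-12\right) \left(-9\right) \left(-54\right) + l = \left(-12\right) \left(-9\right) \left(-54\right) + 9765 = 108 \left(-54\right) + 9765 = -5832 + 9765 = 3933$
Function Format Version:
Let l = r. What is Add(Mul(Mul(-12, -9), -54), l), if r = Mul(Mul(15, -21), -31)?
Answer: 3933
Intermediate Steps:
r = 9765 (r = Mul(-315, -31) = 9765)
l = 9765
Add(Mul(Mul(-12, -9), -54), l) = Add(Mul(Mul(-12, -9), -54), 9765) = Add(Mul(108, -54), 9765) = Add(-5832, 9765) = 3933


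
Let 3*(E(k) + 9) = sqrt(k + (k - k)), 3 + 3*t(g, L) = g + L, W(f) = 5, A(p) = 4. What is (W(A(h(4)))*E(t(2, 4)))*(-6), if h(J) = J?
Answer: 260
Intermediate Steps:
t(g, L) = -1 + L/3 + g/3 (t(g, L) = -1 + (g + L)/3 = -1 + (L + g)/3 = -1 + (L/3 + g/3) = -1 + L/3 + g/3)
E(k) = -9 + sqrt(k)/3 (E(k) = -9 + sqrt(k + (k - k))/3 = -9 + sqrt(k + 0)/3 = -9 + sqrt(k)/3)
(W(A(h(4)))*E(t(2, 4)))*(-6) = (5*(-9 + sqrt(-1 + (1/3)*4 + (1/3)*2)/3))*(-6) = (5*(-9 + sqrt(-1 + 4/3 + 2/3)/3))*(-6) = (5*(-9 + sqrt(1)/3))*(-6) = (5*(-9 + (1/3)*1))*(-6) = (5*(-9 + 1/3))*(-6) = (5*(-26/3))*(-6) = -130/3*(-6) = 260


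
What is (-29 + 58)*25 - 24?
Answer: 701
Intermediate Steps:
(-29 + 58)*25 - 24 = 29*25 - 24 = 725 - 24 = 701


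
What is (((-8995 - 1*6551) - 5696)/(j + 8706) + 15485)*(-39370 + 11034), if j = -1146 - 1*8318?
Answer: -166599698496/379 ≈ -4.3958e+8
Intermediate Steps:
j = -9464 (j = -1146 - 8318 = -9464)
(((-8995 - 1*6551) - 5696)/(j + 8706) + 15485)*(-39370 + 11034) = (((-8995 - 1*6551) - 5696)/(-9464 + 8706) + 15485)*(-39370 + 11034) = (((-8995 - 6551) - 5696)/(-758) + 15485)*(-28336) = ((-15546 - 5696)*(-1/758) + 15485)*(-28336) = (-21242*(-1/758) + 15485)*(-28336) = (10621/379 + 15485)*(-28336) = (5879436/379)*(-28336) = -166599698496/379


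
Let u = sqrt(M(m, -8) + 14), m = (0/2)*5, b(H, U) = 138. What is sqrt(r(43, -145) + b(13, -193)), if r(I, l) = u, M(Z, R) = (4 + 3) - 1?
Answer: sqrt(138 + 2*sqrt(5)) ≈ 11.936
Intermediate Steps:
m = 0 (m = (0*(1/2))*5 = 0*5 = 0)
M(Z, R) = 6 (M(Z, R) = 7 - 1 = 6)
u = 2*sqrt(5) (u = sqrt(6 + 14) = sqrt(20) = 2*sqrt(5) ≈ 4.4721)
r(I, l) = 2*sqrt(5)
sqrt(r(43, -145) + b(13, -193)) = sqrt(2*sqrt(5) + 138) = sqrt(138 + 2*sqrt(5))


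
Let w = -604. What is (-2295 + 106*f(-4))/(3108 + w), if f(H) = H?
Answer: -2719/2504 ≈ -1.0859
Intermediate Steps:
(-2295 + 106*f(-4))/(3108 + w) = (-2295 + 106*(-4))/(3108 - 604) = (-2295 - 424)/2504 = -2719*1/2504 = -2719/2504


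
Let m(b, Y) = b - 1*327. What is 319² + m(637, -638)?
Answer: 102071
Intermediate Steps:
m(b, Y) = -327 + b (m(b, Y) = b - 327 = -327 + b)
319² + m(637, -638) = 319² + (-327 + 637) = 101761 + 310 = 102071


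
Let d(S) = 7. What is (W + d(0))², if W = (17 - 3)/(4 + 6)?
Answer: 1764/25 ≈ 70.560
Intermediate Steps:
W = 7/5 (W = 14/10 = 14*(⅒) = 7/5 ≈ 1.4000)
(W + d(0))² = (7/5 + 7)² = (42/5)² = 1764/25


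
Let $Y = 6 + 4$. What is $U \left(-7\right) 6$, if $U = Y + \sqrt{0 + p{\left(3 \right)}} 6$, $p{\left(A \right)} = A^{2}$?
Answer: $-1176$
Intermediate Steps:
$Y = 10$
$U = 28$ ($U = 10 + \sqrt{0 + 3^{2}} \cdot 6 = 10 + \sqrt{0 + 9} \cdot 6 = 10 + \sqrt{9} \cdot 6 = 10 + 3 \cdot 6 = 10 + 18 = 28$)
$U \left(-7\right) 6 = 28 \left(-7\right) 6 = \left(-196\right) 6 = -1176$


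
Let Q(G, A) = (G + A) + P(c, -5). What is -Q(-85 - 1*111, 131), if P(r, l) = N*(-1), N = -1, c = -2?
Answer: 64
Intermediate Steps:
P(r, l) = 1 (P(r, l) = -1*(-1) = 1)
Q(G, A) = 1 + A + G (Q(G, A) = (G + A) + 1 = (A + G) + 1 = 1 + A + G)
-Q(-85 - 1*111, 131) = -(1 + 131 + (-85 - 1*111)) = -(1 + 131 + (-85 - 111)) = -(1 + 131 - 196) = -1*(-64) = 64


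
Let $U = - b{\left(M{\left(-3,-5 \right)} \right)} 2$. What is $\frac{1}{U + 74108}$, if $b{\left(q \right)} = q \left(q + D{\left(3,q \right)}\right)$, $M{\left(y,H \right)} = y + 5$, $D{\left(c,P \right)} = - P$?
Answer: $\frac{1}{74108} \approx 1.3494 \cdot 10^{-5}$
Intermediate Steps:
$M{\left(y,H \right)} = 5 + y$
$b{\left(q \right)} = 0$ ($b{\left(q \right)} = q \left(q - q\right) = q 0 = 0$)
$U = 0$ ($U = \left(-1\right) 0 \cdot 2 = 0 \cdot 2 = 0$)
$\frac{1}{U + 74108} = \frac{1}{0 + 74108} = \frac{1}{74108}$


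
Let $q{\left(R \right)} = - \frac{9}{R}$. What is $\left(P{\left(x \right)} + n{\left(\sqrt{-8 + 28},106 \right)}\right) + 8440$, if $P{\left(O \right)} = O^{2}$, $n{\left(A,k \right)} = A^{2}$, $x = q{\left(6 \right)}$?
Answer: $\frac{33849}{4} \approx 8462.3$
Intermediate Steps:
$x = - \frac{3}{2}$ ($x = - \frac{9}{6} = \left(-9\right) \frac{1}{6} = - \frac{3}{2} \approx -1.5$)
$\left(P{\left(x \right)} + n{\left(\sqrt{-8 + 28},106 \right)}\right) + 8440 = \left(\left(- \frac{3}{2}\right)^{2} + \left(\sqrt{-8 + 28}\right)^{2}\right) + 8440 = \left(\frac{9}{4} + \left(\sqrt{20}\right)^{2}\right) + 8440 = \left(\frac{9}{4} + \left(2 \sqrt{5}\right)^{2}\right) + 8440 = \left(\frac{9}{4} + 20\right) + 8440 = \frac{89}{4} + 8440 = \frac{33849}{4}$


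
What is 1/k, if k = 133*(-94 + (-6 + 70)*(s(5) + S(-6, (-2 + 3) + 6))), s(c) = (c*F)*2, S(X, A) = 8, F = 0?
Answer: 1/55594 ≈ 1.7988e-5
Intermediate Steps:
s(c) = 0 (s(c) = (c*0)*2 = 0*2 = 0)
k = 55594 (k = 133*(-94 + (-6 + 70)*(0 + 8)) = 133*(-94 + 64*8) = 133*(-94 + 512) = 133*418 = 55594)
1/k = 1/55594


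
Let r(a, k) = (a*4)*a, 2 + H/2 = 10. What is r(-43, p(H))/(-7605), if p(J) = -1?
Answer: -7396/7605 ≈ -0.97252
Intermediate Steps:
H = 16 (H = -4 + 2*10 = -4 + 20 = 16)
r(a, k) = 4*a² (r(a, k) = (4*a)*a = 4*a²)
r(-43, p(H))/(-7605) = (4*(-43)²)/(-7605) = (4*1849)*(-1/7605) = 7396*(-1/7605) = -7396/7605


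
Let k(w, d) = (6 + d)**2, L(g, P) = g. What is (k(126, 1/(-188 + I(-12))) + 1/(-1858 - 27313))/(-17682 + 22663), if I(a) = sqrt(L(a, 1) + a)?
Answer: (789016456*sqrt(6) + 37025693995*I)/(1162406008*(94*sqrt(6) + 4415*I)) ≈ 0.0072147 - 3.3341e-7*I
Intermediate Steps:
I(a) = sqrt(2)*sqrt(a) (I(a) = sqrt(a + a) = sqrt(2*a) = sqrt(2)*sqrt(a))
(k(126, 1/(-188 + I(-12))) + 1/(-1858 - 27313))/(-17682 + 22663) = ((6 + 1/(-188 + sqrt(2)*sqrt(-12)))**2 + 1/(-1858 - 27313))/(-17682 + 22663) = ((6 + 1/(-188 + sqrt(2)*(2*I*sqrt(3))))**2 + 1/(-29171))/4981 = ((6 + 1/(-188 + 2*I*sqrt(6)))**2 - 1/29171)*(1/4981) = (-1/29171 + (6 + 1/(-188 + 2*I*sqrt(6)))**2)*(1/4981) = -1/145300751 + (6 + 1/(-188 + 2*I*sqrt(6)))**2/4981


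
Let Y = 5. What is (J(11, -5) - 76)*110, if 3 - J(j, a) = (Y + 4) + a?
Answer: -8470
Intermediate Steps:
J(j, a) = -6 - a (J(j, a) = 3 - ((5 + 4) + a) = 3 - (9 + a) = 3 + (-9 - a) = -6 - a)
(J(11, -5) - 76)*110 = ((-6 - 1*(-5)) - 76)*110 = ((-6 + 5) - 76)*110 = (-1 - 76)*110 = -77*110 = -8470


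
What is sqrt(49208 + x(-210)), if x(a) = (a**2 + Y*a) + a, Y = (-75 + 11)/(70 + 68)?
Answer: 3*sqrt(5477818)/23 ≈ 305.28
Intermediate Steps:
Y = -32/69 (Y = -64/138 = -64*1/138 = -32/69 ≈ -0.46377)
x(a) = a**2 + 37*a/69 (x(a) = (a**2 - 32*a/69) + a = a**2 + 37*a/69)
sqrt(49208 + x(-210)) = sqrt(49208 + (1/69)*(-210)*(37 + 69*(-210))) = sqrt(49208 + (1/69)*(-210)*(37 - 14490)) = sqrt(49208 + (1/69)*(-210)*(-14453)) = sqrt(49208 + 1011710/23) = sqrt(2143494/23) = 3*sqrt(5477818)/23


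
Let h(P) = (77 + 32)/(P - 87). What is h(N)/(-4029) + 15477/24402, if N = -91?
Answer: 132168763/208335561 ≈ 0.63440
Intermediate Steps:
h(P) = 109/(-87 + P)
h(N)/(-4029) + 15477/24402 = (109/(-87 - 91))/(-4029) + 15477/24402 = (109/(-178))*(-1/4029) + 15477*(1/24402) = (109*(-1/178))*(-1/4029) + 737/1162 = -109/178*(-1/4029) + 737/1162 = 109/717162 + 737/1162 = 132168763/208335561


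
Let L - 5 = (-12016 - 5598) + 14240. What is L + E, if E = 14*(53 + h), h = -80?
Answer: -3747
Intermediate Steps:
E = -378 (E = 14*(53 - 80) = 14*(-27) = -378)
L = -3369 (L = 5 + ((-12016 - 5598) + 14240) = 5 + (-17614 + 14240) = 5 - 3374 = -3369)
L + E = -3369 - 378 = -3747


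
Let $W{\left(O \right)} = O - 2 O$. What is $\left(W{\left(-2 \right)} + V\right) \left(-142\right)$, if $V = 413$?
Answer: $-58930$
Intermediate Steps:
$W{\left(O \right)} = - O$
$\left(W{\left(-2 \right)} + V\right) \left(-142\right) = \left(\left(-1\right) \left(-2\right) + 413\right) \left(-142\right) = \left(2 + 413\right) \left(-142\right) = 415 \left(-142\right) = -58930$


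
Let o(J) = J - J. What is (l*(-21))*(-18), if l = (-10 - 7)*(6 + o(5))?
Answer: -38556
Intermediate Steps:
o(J) = 0
l = -102 (l = (-10 - 7)*(6 + 0) = -17*6 = -102)
(l*(-21))*(-18) = -102*(-21)*(-18) = 2142*(-18) = -38556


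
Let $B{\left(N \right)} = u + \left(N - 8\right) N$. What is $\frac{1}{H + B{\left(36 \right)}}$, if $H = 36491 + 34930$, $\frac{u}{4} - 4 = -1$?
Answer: $\frac{1}{72441} \approx 1.3804 \cdot 10^{-5}$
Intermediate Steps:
$u = 12$ ($u = 16 + 4 \left(-1\right) = 16 - 4 = 12$)
$H = 71421$
$B{\left(N \right)} = 12 + N \left(-8 + N\right)$ ($B{\left(N \right)} = 12 + \left(N - 8\right) N = 12 + \left(-8 + N\right) N = 12 + N \left(-8 + N\right)$)
$\frac{1}{H + B{\left(36 \right)}} = \frac{1}{71421 + \left(12 + 36^{2} - 288\right)} = \frac{1}{71421 + \left(12 + 1296 - 288\right)} = \frac{1}{71421 + 1020} = \frac{1}{72441}$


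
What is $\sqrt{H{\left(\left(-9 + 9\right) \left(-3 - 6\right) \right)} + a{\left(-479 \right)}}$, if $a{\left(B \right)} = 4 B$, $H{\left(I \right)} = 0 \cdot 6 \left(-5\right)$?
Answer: $2 i \sqrt{479} \approx 43.772 i$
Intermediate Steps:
$H{\left(I \right)} = 0$ ($H{\left(I \right)} = 0 \left(-5\right) = 0$)
$\sqrt{H{\left(\left(-9 + 9\right) \left(-3 - 6\right) \right)} + a{\left(-479 \right)}} = \sqrt{0 + 4 \left(-479\right)} = \sqrt{0 - 1916} = \sqrt{-1916} = 2 i \sqrt{479}$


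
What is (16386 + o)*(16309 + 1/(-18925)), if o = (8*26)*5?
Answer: 5378496981024/18925 ≈ 2.8420e+8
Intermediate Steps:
o = 1040 (o = 208*5 = 1040)
(16386 + o)*(16309 + 1/(-18925)) = (16386 + 1040)*(16309 + 1/(-18925)) = 17426*(16309 - 1/18925) = 17426*(308647824/18925) = 5378496981024/18925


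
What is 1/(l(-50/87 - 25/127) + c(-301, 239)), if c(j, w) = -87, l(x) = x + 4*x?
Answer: -11049/1003888 ≈ -0.011006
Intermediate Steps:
l(x) = 5*x
1/(l(-50/87 - 25/127) + c(-301, 239)) = 1/(5*(-50/87 - 25/127) - 87) = 1/(5*(-8525/11049) - 87) = 1/(-42625/11049 - 87) = 1/(-1003888/11049) = -11049/1003888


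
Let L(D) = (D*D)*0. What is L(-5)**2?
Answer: 0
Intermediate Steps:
L(D) = 0 (L(D) = D**2*0 = 0)
L(-5)**2 = 0**2 = 0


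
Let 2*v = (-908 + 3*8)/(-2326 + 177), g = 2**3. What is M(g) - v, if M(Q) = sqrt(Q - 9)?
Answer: -442/2149 + I ≈ -0.20568 + 1.0*I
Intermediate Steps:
g = 8
M(Q) = sqrt(-9 + Q)
v = 442/2149 (v = ((-908 + 3*8)/(-2326 + 177))/2 = ((-908 + 24)/(-2149))/2 = (-884*(-1/2149))/2 = (1/2)*(884/2149) = 442/2149 ≈ 0.20568)
M(g) - v = sqrt(-9 + 8) - 1*442/2149 = sqrt(-1) - 442/2149 = I - 442/2149 = -442/2149 + I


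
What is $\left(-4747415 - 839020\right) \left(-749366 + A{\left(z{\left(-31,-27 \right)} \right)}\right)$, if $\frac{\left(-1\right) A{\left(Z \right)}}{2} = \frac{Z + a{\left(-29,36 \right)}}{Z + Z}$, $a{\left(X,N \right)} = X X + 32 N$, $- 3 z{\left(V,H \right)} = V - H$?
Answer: $\frac{16778561441445}{4} \approx 4.1946 \cdot 10^{12}$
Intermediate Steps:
$z{\left(V,H \right)} = - \frac{V}{3} + \frac{H}{3}$ ($z{\left(V,H \right)} = - \frac{V - H}{3} = - \frac{V}{3} + \frac{H}{3}$)
$a{\left(X,N \right)} = X^{2} + 32 N$
$A{\left(Z \right)} = - \frac{1993 + Z}{Z}$ ($A{\left(Z \right)} = - 2 \frac{Z + \left(\left(-29\right)^{2} + 32 \cdot 36\right)}{Z + Z} = - 2 \frac{Z + \left(841 + 1152\right)}{2 Z} = - 2 \left(Z + 1993\right) \frac{1}{2 Z} = - 2 \left(1993 + Z\right) \frac{1}{2 Z} = - 2 \frac{1993 + Z}{2 Z} = - \frac{1993 + Z}{Z}$)
$\left(-4747415 - 839020\right) \left(-749366 + A{\left(z{\left(-31,-27 \right)} \right)}\right) = \left(-4747415 - 839020\right) \left(-749366 + \frac{-1993 - \left(\left(- \frac{1}{3}\right) \left(-31\right) + \frac{1}{3} \left(-27\right)\right)}{\left(- \frac{1}{3}\right) \left(-31\right) + \frac{1}{3} \left(-27\right)}\right) = - 5586435 \left(-749366 + \frac{-1993 - \left(\frac{31}{3} - 9\right)}{\frac{31}{3} - 9}\right) = - 5586435 \left(-749366 + \frac{-1993 - \frac{4}{3}}{\frac{4}{3}}\right) = - 5586435 \left(-749366 + \frac{3 \left(-1993 - \frac{4}{3}\right)}{4}\right) = - 5586435 \left(-749366 + \frac{3}{4} \left(- \frac{5983}{3}\right)\right) = - 5586435 \left(-749366 - \frac{5983}{4}\right) = \left(-5586435\right) \left(- \frac{3003447}{4}\right) = \frac{16778561441445}{4}$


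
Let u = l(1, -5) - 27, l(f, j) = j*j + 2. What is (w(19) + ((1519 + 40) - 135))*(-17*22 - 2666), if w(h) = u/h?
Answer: -4328960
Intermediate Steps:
l(f, j) = 2 + j² (l(f, j) = j² + 2 = 2 + j²)
u = 0 (u = (2 + (-5)²) - 27 = (2 + 25) - 27 = 27 - 27 = 0)
w(h) = 0 (w(h) = 0/h = 0)
(w(19) + ((1519 + 40) - 135))*(-17*22 - 2666) = (0 + ((1519 + 40) - 135))*(-17*22 - 2666) = (0 + (1559 - 135))*(-374 - 2666) = (0 + 1424)*(-3040) = 1424*(-3040) = -4328960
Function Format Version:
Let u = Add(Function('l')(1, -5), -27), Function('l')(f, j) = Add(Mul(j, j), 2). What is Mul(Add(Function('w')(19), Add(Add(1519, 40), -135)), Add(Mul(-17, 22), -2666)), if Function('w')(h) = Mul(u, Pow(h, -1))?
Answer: -4328960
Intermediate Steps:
Function('l')(f, j) = Add(2, Pow(j, 2)) (Function('l')(f, j) = Add(Pow(j, 2), 2) = Add(2, Pow(j, 2)))
u = 0 (u = Add(Add(2, Pow(-5, 2)), -27) = Add(Add(2, 25), -27) = Add(27, -27) = 0)
Function('w')(h) = 0 (Function('w')(h) = Mul(0, Pow(h, -1)) = 0)
Mul(Add(Function('w')(19), Add(Add(1519, 40), -135)), Add(Mul(-17, 22), -2666)) = Mul(Add(0, Add(Add(1519, 40), -135)), Add(Mul(-17, 22), -2666)) = Mul(Add(0, Add(1559, -135)), Add(-374, -2666)) = Mul(Add(0, 1424), -3040) = Mul(1424, -3040) = -4328960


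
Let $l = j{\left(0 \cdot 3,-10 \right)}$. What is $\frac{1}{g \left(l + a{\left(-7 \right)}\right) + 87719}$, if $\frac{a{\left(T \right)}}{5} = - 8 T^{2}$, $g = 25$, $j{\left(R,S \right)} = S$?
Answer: $\frac{1}{38469} \approx 2.5995 \cdot 10^{-5}$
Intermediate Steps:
$a{\left(T \right)} = - 40 T^{2}$ ($a{\left(T \right)} = 5 \left(- 8 T^{2}\right) = - 40 T^{2}$)
$l = -10$
$\frac{1}{g \left(l + a{\left(-7 \right)}\right) + 87719} = \frac{1}{25 \left(-10 - 40 \left(-7\right)^{2}\right) + 87719} = \frac{1}{25 \left(-10 - 1960\right) + 87719} = \frac{1}{25 \left(-1970\right) + 87719} = \frac{1}{-49250 + 87719} = \frac{1}{38469}$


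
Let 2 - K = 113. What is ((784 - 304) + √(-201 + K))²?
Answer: 230088 + 1920*I*√78 ≈ 2.3009e+5 + 16957.0*I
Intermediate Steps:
K = -111 (K = 2 - 1*113 = 2 - 113 = -111)
((784 - 304) + √(-201 + K))² = ((784 - 304) + √(-201 - 111))² = (480 + √(-312))² = (480 + 2*I*√78)²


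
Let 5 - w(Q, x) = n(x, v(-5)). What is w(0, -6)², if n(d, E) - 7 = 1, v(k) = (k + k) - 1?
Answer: 9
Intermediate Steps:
v(k) = -1 + 2*k (v(k) = 2*k - 1 = -1 + 2*k)
n(d, E) = 8 (n(d, E) = 7 + 1 = 8)
w(Q, x) = -3 (w(Q, x) = 5 - 1*8 = 5 - 8 = -3)
w(0, -6)² = (-3)² = 9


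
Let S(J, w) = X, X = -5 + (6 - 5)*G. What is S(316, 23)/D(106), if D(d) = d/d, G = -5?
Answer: -10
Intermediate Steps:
D(d) = 1
X = -10 (X = -5 + (6 - 5)*(-5) = -5 + 1*(-5) = -5 - 5 = -10)
S(J, w) = -10
S(316, 23)/D(106) = -10/1 = -10*1 = -10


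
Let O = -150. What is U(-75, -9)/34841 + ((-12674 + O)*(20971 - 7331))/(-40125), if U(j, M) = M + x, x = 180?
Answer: 1218874456627/279599025 ≈ 4359.4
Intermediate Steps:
U(j, M) = 180 + M (U(j, M) = M + 180 = 180 + M)
U(-75, -9)/34841 + ((-12674 + O)*(20971 - 7331))/(-40125) = (180 - 9)/34841 + ((-12674 - 150)*(20971 - 7331))/(-40125) = 171*(1/34841) - 12824*13640*(-1/40125) = 171/34841 - 174919360*(-1/40125) = 171/34841 + 34983872/8025 = 1218874456627/279599025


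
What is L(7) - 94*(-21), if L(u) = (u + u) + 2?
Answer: 1990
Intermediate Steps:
L(u) = 2 + 2*u (L(u) = 2*u + 2 = 2 + 2*u)
L(7) - 94*(-21) = (2 + 2*7) - 94*(-21) = (2 + 14) + 1974 = 16 + 1974 = 1990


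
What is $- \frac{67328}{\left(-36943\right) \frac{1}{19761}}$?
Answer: $\frac{1330468608}{36943} \approx 36014.0$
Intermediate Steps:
$- \frac{67328}{\left(-36943\right) \frac{1}{19761}} = - \frac{67328}{- \frac{36943}{19761}} = \left(-67328\right) \left(- \frac{19761}{36943}\right) = \frac{1330468608}{36943}$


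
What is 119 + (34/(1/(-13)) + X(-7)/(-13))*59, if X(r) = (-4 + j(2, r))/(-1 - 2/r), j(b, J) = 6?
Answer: -1686509/65 ≈ -25946.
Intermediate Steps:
X(r) = 2/(-1 - 2/r) (X(r) = (-4 + 6)/(-1 - 2/r) = 2/(-1 - 2/r))
119 + (34/(1/(-13)) + X(-7)/(-13))*59 = 119 + (34/(1/(-13)) - 2*(-7)/(2 - 7)/(-13))*59 = 119 + (34/(-1/13) - 2*(-7)/(-5)*(-1/13))*59 = 119 + (34*(-13) - 2*(-7)*(-⅕)*(-1/13))*59 = 119 + (-442 - 14/5*(-1/13))*59 = 119 + (-442 + 14/65)*59 = 119 - 28716/65*59 = 119 - 1694244/65 = -1686509/65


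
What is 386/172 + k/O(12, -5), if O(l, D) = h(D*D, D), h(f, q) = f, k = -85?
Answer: -497/430 ≈ -1.1558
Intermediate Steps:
O(l, D) = D² (O(l, D) = D*D = D²)
386/172 + k/O(12, -5) = 386/172 - 85/((-5)²) = 386*(1/172) - 85/25 = 193/86 - 85*1/25 = 193/86 - 17/5 = -497/430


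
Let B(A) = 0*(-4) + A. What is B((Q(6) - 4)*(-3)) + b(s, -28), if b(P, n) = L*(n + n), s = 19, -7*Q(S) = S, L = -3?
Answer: 1278/7 ≈ 182.57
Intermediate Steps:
Q(S) = -S/7
B(A) = A (B(A) = 0 + A = A)
b(P, n) = -6*n (b(P, n) = -3*(n + n) = -6*n)
B((Q(6) - 4)*(-3)) + b(s, -28) = (-1/7*6 - 4)*(-3) - 6*(-28) = (-6/7 - 4)*(-3) + 168 = -34/7*(-3) + 168 = 102/7 + 168 = 1278/7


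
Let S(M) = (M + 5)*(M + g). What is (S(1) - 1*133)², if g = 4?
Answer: 10609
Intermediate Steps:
S(M) = (4 + M)*(5 + M) (S(M) = (M + 5)*(M + 4) = (5 + M)*(4 + M) = (4 + M)*(5 + M))
(S(1) - 1*133)² = ((20 + 1² + 9*1) - 1*133)² = ((20 + 1 + 9) - 133)² = (30 - 133)² = (-103)² = 10609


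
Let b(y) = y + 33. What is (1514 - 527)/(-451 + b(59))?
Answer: -987/359 ≈ -2.7493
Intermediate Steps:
b(y) = 33 + y
(1514 - 527)/(-451 + b(59)) = (1514 - 527)/(-451 + (33 + 59)) = 987/(-451 + 92) = 987/(-359) = 987*(-1/359) = -987/359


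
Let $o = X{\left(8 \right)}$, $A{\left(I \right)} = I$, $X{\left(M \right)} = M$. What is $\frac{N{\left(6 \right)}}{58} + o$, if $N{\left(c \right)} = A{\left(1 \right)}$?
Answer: $\frac{465}{58} \approx 8.0172$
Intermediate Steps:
$o = 8$
$N{\left(c \right)} = 1$
$\frac{N{\left(6 \right)}}{58} + o = \frac{1}{58} \cdot 1 + 8 = \frac{1}{58} + 8 = \frac{465}{58}$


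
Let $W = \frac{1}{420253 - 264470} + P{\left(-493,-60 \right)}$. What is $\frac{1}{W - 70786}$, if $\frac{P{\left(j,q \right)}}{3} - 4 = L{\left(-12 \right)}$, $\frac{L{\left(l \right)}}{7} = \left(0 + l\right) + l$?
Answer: $- \frac{155783}{11103900673} \approx -1.403 \cdot 10^{-5}$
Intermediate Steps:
$L{\left(l \right)} = 14 l$ ($L{\left(l \right)} = 7 \left(\left(0 + l\right) + l\right) = 7 \left(l + l\right) = 7 \cdot 2 l = 14 l$)
$P{\left(j,q \right)} = -492$ ($P{\left(j,q \right)} = 12 + 3 \cdot 14 \left(-12\right) = 12 + 3 \left(-168\right) = 12 - 504 = -492$)
$W = - \frac{76645235}{155783}$ ($W = \frac{1}{420253 - 264470} - 492 = \frac{1}{155783} - 492 = - \frac{76645235}{155783} \approx -492.0$)
$\frac{1}{W - 70786} = \frac{1}{- \frac{76645235}{155783} - 70786} = \frac{1}{- \frac{11103900673}{155783}} = - \frac{155783}{11103900673}$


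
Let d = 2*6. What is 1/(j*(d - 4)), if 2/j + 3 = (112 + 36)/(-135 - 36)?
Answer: -661/2736 ≈ -0.24159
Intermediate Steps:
d = 12
j = -342/661 (j = 2/(-3 + (112 + 36)/(-135 - 36)) = 2/(-3 + 148/(-171)) = 2/(-3 + 148*(-1/171)) = 2/(-3 - 148/171) = 2/(-661/171) = 2*(-171/661) = -342/661 ≈ -0.51740)
1/(j*(d - 4)) = 1/(-342*(12 - 4)/661) = 1/(-342/661*8) = 1/(-2736/661) = -661/2736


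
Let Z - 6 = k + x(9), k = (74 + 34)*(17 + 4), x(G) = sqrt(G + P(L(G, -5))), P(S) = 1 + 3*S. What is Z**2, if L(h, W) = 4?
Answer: (2274 + sqrt(22))**2 ≈ 5.1924e+6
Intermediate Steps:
x(G) = sqrt(13 + G) (x(G) = sqrt(G + (1 + 3*4)) = sqrt(G + (1 + 12)) = sqrt(G + 13) = sqrt(13 + G))
k = 2268 (k = 108*21 = 2268)
Z = 2274 + sqrt(22) (Z = 6 + (2268 + sqrt(13 + 9)) = 6 + (2268 + sqrt(22)) = 2274 + sqrt(22) ≈ 2278.7)
Z**2 = (2274 + sqrt(22))**2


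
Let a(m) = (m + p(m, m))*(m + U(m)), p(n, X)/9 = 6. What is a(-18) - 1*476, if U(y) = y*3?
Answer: -3068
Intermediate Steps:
p(n, X) = 54 (p(n, X) = 9*6 = 54)
U(y) = 3*y
a(m) = 4*m*(54 + m) (a(m) = (m + 54)*(m + 3*m) = (54 + m)*(4*m) = 4*m*(54 + m))
a(-18) - 1*476 = 4*(-18)*(54 - 18) - 1*476 = 4*(-18)*36 - 476 = -2592 - 476 = -3068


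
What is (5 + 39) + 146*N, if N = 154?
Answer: 22528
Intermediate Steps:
(5 + 39) + 146*N = (5 + 39) + 146*154 = 44 + 22484 = 22528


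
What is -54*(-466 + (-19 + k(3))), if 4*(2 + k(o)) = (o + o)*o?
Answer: 26055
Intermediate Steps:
k(o) = -2 + o**2/2 (k(o) = -2 + ((o + o)*o)/4 = -2 + ((2*o)*o)/4 = -2 + (2*o**2)/4 = -2 + o**2/2)
-54*(-466 + (-19 + k(3))) = -54*(-466 + (-19 + (-2 + (1/2)*3**2))) = -54*(-466 + (-19 + (-2 + (1/2)*9))) = -54*(-466 + (-19 + (-2 + 9/2))) = -54*(-466 + (-19 + 5/2)) = -54*(-466 - 33/2) = -54*(-965/2) = 26055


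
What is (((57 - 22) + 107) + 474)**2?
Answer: 379456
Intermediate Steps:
(((57 - 22) + 107) + 474)**2 = ((35 + 107) + 474)**2 = (142 + 474)**2 = 616**2 = 379456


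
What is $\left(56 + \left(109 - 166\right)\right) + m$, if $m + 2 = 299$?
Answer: $296$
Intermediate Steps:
$m = 297$ ($m = -2 + 299 = 297$)
$\left(56 + \left(109 - 166\right)\right) + m = \left(56 + \left(109 - 166\right)\right) + 297 = \left(56 - 57\right) + 297 = -1 + 297 = 296$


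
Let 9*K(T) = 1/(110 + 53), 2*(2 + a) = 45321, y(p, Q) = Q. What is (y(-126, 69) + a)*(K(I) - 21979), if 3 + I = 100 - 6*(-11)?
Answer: -732807146180/1467 ≈ -4.9953e+8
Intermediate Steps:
a = 45317/2 (a = -2 + (½)*45321 = -2 + 45321/2 = 45317/2 ≈ 22659.)
I = 163 (I = -3 + (100 - 6*(-11)) = -3 + (100 + 66) = -3 + 166 = 163)
K(T) = 1/1467 (K(T) = 1/(9*(110 + 53)) = (⅑)/163 = (⅑)*(1/163) = 1/1467)
(y(-126, 69) + a)*(K(I) - 21979) = (69 + 45317/2)*(1/1467 - 21979) = (45455/2)*(-32243192/1467) = -732807146180/1467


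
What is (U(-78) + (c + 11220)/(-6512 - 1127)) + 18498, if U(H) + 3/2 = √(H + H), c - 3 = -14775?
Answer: 282596631/15278 + 2*I*√39 ≈ 18497.0 + 12.49*I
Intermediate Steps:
c = -14772 (c = 3 - 14775 = -14772)
U(H) = -3/2 + √2*√H (U(H) = -3/2 + √(H + H) = -3/2 + √(2*H) = -3/2 + √2*√H)
(U(-78) + (c + 11220)/(-6512 - 1127)) + 18498 = ((-3/2 + √2*√(-78)) + (-14772 + 11220)/(-6512 - 1127)) + 18498 = ((-3/2 + √2*(I*√78)) - 3552/(-7639)) + 18498 = ((-3/2 + 2*I*√39) - 3552*(-1/7639)) + 18498 = ((-3/2 + 2*I*√39) + 3552/7639) + 18498 = (-15813/15278 + 2*I*√39) + 18498 = 282596631/15278 + 2*I*√39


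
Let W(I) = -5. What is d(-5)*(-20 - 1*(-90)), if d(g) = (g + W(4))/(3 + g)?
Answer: 350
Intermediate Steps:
d(g) = (-5 + g)/(3 + g) (d(g) = (g - 5)/(3 + g) = (-5 + g)/(3 + g))
d(-5)*(-20 - 1*(-90)) = ((-5 - 5)/(3 - 5))*(-20 - 1*(-90)) = (-10/(-2))*(-20 + 90) = -½*(-10)*70 = 5*70 = 350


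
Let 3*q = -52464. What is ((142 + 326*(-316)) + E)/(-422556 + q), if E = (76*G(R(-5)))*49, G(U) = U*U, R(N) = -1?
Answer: 49575/220022 ≈ 0.22532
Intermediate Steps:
G(U) = U**2
q = -17488 (q = (1/3)*(-52464) = -17488)
E = 3724 (E = (76*(-1)**2)*49 = (76*1)*49 = 76*49 = 3724)
((142 + 326*(-316)) + E)/(-422556 + q) = ((142 + 326*(-316)) + 3724)/(-422556 - 17488) = ((142 - 103016) + 3724)/(-440044) = (-102874 + 3724)*(-1/440044) = -99150*(-1/440044) = 49575/220022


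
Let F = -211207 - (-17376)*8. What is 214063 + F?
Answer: 141864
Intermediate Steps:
F = -72199 (F = -211207 - 1*(-139008) = -211207 + 139008 = -72199)
214063 + F = 214063 - 72199 = 141864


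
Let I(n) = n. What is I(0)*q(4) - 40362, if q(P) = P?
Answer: -40362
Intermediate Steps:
I(0)*q(4) - 40362 = 0*4 - 40362 = 0 - 40362 = -40362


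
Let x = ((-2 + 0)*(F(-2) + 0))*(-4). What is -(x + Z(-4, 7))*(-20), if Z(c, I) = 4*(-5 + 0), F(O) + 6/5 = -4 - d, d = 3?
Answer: -1712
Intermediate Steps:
F(O) = -41/5 (F(O) = -6/5 + (-4 - 1*3) = -6/5 + (-4 - 3) = -6/5 - 7 = -41/5)
Z(c, I) = -20 (Z(c, I) = 4*(-5) = -20)
x = -328/5 (x = ((-2 + 0)*(-41/5 + 0))*(-4) = -2*(-41/5)*(-4) = (82/5)*(-4) = -328/5 ≈ -65.600)
-(x + Z(-4, 7))*(-20) = -(-328/5 - 20)*(-20) = -(-428)*(-20)/5 = -1*1712 = -1712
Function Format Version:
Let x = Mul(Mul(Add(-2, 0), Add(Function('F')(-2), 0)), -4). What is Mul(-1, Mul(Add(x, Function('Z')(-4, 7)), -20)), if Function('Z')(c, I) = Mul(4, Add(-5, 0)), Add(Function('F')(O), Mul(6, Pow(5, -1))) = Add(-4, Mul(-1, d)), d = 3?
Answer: -1712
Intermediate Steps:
Function('F')(O) = Rational(-41, 5) (Function('F')(O) = Add(Rational(-6, 5), Add(-4, Mul(-1, 3))) = Add(Rational(-6, 5), Add(-4, -3)) = Add(Rational(-6, 5), -7) = Rational(-41, 5))
Function('Z')(c, I) = -20 (Function('Z')(c, I) = Mul(4, -5) = -20)
x = Rational(-328, 5) (x = Mul(Mul(Add(-2, 0), Add(Rational(-41, 5), 0)), -4) = Mul(Mul(-2, Rational(-41, 5)), -4) = Mul(Rational(82, 5), -4) = Rational(-328, 5) ≈ -65.600)
Mul(-1, Mul(Add(x, Function('Z')(-4, 7)), -20)) = Mul(-1, Mul(Add(Rational(-328, 5), -20), -20)) = Mul(-1, Mul(Rational(-428, 5), -20)) = Mul(-1, 1712) = -1712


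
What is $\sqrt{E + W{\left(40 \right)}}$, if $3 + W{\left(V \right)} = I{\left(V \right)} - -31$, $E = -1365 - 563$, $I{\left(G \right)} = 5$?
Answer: $i \sqrt{1895} \approx 43.532 i$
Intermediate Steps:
$E = -1928$
$W{\left(V \right)} = 33$ ($W{\left(V \right)} = -3 + \left(5 - -31\right) = -3 + \left(5 + 31\right) = -3 + 36 = 33$)
$\sqrt{E + W{\left(40 \right)}} = \sqrt{-1928 + 33} = \sqrt{-1895} = i \sqrt{1895}$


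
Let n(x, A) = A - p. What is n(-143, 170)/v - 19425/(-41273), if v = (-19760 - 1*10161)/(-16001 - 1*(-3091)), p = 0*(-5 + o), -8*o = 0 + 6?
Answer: 91163068525/1234929433 ≈ 73.820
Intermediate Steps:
o = -3/4 (o = -(0 + 6)/8 = -1/8*6 = -3/4 ≈ -0.75000)
p = 0 (p = 0*(-5 - 3/4) = 0*(-23/4) = 0)
n(x, A) = A (n(x, A) = A - 1*0 = A + 0 = A)
v = 29921/12910 (v = (-19760 - 10161)/(-16001 + 3091) = -29921/(-12910) = -29921*(-1/12910) = 29921/12910 ≈ 2.3177)
n(-143, 170)/v - 19425/(-41273) = 170/(29921/12910) - 19425/(-41273) = 170*(12910/29921) - 19425*(-1/41273) = 2194700/29921 + 19425/41273 = 91163068525/1234929433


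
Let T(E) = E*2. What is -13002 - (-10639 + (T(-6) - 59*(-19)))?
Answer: -3472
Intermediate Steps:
T(E) = 2*E
-13002 - (-10639 + (T(-6) - 59*(-19))) = -13002 - (-10639 + (2*(-6) - 59*(-19))) = -13002 - (-10639 + (-12 + 1121)) = -13002 - (-10639 + 1109) = -13002 - 1*(-9530) = -13002 + 9530 = -3472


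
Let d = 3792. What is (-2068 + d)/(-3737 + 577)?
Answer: -431/790 ≈ -0.54557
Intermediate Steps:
(-2068 + d)/(-3737 + 577) = (-2068 + 3792)/(-3737 + 577) = 1724/(-3160) = 1724*(-1/3160) = -431/790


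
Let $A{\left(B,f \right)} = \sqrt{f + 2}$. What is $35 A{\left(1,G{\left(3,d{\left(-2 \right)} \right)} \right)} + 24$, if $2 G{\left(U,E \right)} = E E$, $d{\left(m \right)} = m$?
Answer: $94$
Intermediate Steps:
$G{\left(U,E \right)} = \frac{E^{2}}{2}$ ($G{\left(U,E \right)} = \frac{E E}{2} = \frac{E^{2}}{2}$)
$A{\left(B,f \right)} = \sqrt{2 + f}$
$35 A{\left(1,G{\left(3,d{\left(-2 \right)} \right)} \right)} + 24 = 35 \sqrt{2 + \frac{\left(-2\right)^{2}}{2}} + 24 = 35 \sqrt{2 + \frac{1}{2} \cdot 4} + 24 = 35 \sqrt{2 + 2} + 24 = 35 \sqrt{4} + 24 = 35 \cdot 2 + 24 = 70 + 24 = 94$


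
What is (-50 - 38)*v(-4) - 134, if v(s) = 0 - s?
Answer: -486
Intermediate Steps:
v(s) = -s
(-50 - 38)*v(-4) - 134 = (-50 - 38)*(-1*(-4)) - 134 = -88*4 - 134 = -352 - 134 = -486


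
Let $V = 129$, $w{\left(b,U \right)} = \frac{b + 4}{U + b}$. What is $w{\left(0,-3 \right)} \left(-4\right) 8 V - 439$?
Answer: $5065$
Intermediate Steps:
$w{\left(b,U \right)} = \frac{4 + b}{U + b}$
$w{\left(0,-3 \right)} \left(-4\right) 8 V - 439 = \frac{4 + 0}{-3 + 0} \left(-4\right) 8 \cdot 129 - 439 = \frac{1}{-3} \cdot 4 \left(-4\right) 8 \cdot 129 - 439 = \left(- \frac{1}{3}\right) 4 \left(-4\right) 8 \cdot 129 - 439 = \left(- \frac{4}{3}\right) \left(-4\right) 8 \cdot 129 - 439 = \frac{16}{3} \cdot 8 \cdot 129 - 439 = \frac{128}{3} \cdot 129 - 439 = 5504 - 439 = 5065$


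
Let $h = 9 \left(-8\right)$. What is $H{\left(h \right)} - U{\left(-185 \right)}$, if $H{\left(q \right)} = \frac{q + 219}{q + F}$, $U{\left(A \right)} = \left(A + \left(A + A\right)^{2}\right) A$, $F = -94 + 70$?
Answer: $\frac{809352751}{32} \approx 2.5292 \cdot 10^{7}$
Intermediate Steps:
$F = -24$
$U{\left(A \right)} = A \left(A + 4 A^{2}\right)$ ($U{\left(A \right)} = \left(A + \left(2 A\right)^{2}\right) A = \left(A + 4 A^{2}\right) A = A \left(A + 4 A^{2}\right)$)
$h = -72$
$H{\left(q \right)} = \frac{219 + q}{-24 + q}$ ($H{\left(q \right)} = \frac{q + 219}{q - 24} = \frac{219 + q}{-24 + q}$)
$H{\left(h \right)} - U{\left(-185 \right)} = \frac{219 - 72}{-24 - 72} - \left(-185\right)^{2} \left(1 + 4 \left(-185\right)\right) = \frac{1}{-96} \cdot 147 - 34225 \left(1 - 740\right) = \left(- \frac{1}{96}\right) 147 - 34225 \left(-739\right) = - \frac{49}{32} - -25292275 = - \frac{49}{32} + 25292275 = \frac{809352751}{32}$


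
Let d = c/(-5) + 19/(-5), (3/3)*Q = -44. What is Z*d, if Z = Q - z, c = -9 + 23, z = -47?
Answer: -99/5 ≈ -19.800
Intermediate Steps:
c = 14
Q = -44
d = -33/5 (d = 14/(-5) + 19/(-5) = 14*(-⅕) + 19*(-⅕) = -14/5 - 19/5 = -33/5 ≈ -6.6000)
Z = 3 (Z = -44 - 1*(-47) = -44 + 47 = 3)
Z*d = 3*(-33/5) = -99/5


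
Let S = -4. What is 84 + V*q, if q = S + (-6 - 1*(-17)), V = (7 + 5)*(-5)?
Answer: -336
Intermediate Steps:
V = -60 (V = 12*(-5) = -60)
q = 7 (q = -4 + (-6 - 1*(-17)) = -4 + (-6 + 17) = -4 + 11 = 7)
84 + V*q = 84 - 60*7 = 84 - 420 = -336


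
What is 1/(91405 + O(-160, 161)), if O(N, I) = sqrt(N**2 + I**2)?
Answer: 91405/8354822504 - sqrt(51521)/8354822504 ≈ 1.0913e-5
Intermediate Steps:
O(N, I) = sqrt(I**2 + N**2)
1/(91405 + O(-160, 161)) = 1/(91405 + sqrt(161**2 + (-160)**2)) = 1/(91405 + sqrt(25921 + 25600)) = 1/(91405 + sqrt(51521))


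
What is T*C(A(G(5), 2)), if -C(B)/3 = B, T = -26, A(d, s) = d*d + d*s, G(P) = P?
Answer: 2730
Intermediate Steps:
A(d, s) = d² + d*s
C(B) = -3*B
T*C(A(G(5), 2)) = -(-78)*5*(5 + 2) = -(-78)*5*7 = -(-78)*35 = -26*(-105) = 2730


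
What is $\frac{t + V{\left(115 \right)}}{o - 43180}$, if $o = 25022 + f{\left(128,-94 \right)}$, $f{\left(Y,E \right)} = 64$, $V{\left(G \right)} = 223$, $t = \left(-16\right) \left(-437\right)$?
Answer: $- \frac{7215}{18094} \approx -0.39875$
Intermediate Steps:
$t = 6992$
$o = 25086$ ($o = 25022 + 64 = 25086$)
$\frac{t + V{\left(115 \right)}}{o - 43180} = \frac{6992 + 223}{25086 - 43180} = \frac{7215}{-18094} = 7215 \left(- \frac{1}{18094}\right) = - \frac{7215}{18094}$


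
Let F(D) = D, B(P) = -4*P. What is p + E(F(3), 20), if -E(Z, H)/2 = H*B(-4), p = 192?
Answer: -448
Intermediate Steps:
E(Z, H) = -32*H (E(Z, H) = -2*H*(-4*(-4)) = -2*H*16 = -32*H)
p + E(F(3), 20) = 192 - 32*20 = 192 - 640 = -448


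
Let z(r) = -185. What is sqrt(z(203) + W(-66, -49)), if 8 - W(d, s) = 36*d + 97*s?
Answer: 2*sqrt(1738) ≈ 83.379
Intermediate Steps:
W(d, s) = 8 - 97*s - 36*d (W(d, s) = 8 - (36*d + 97*s) = 8 + (-97*s - 36*d) = 8 - 97*s - 36*d)
sqrt(z(203) + W(-66, -49)) = sqrt(-185 + (8 - 97*(-49) - 36*(-66))) = sqrt(-185 + (8 + 4753 + 2376)) = sqrt(-185 + 7137) = sqrt(6952) = 2*sqrt(1738)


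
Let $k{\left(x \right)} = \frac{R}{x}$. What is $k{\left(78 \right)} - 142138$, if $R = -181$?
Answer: $- \frac{11086945}{78} \approx -1.4214 \cdot 10^{5}$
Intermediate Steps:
$k{\left(x \right)} = - \frac{181}{x}$
$k{\left(78 \right)} - 142138 = - \frac{181}{78} - 142138 = - \frac{11086945}{78}$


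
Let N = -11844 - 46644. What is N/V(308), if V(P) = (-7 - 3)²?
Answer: -14622/25 ≈ -584.88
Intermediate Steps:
N = -58488
V(P) = 100 (V(P) = (-10)² = 100)
N/V(308) = -58488/100 = -58488*1/100 = -14622/25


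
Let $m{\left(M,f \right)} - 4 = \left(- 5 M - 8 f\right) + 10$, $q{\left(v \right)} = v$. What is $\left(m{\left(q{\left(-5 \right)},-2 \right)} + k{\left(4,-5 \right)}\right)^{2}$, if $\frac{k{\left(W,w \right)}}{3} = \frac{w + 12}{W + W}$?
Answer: $\frac{212521}{64} \approx 3320.6$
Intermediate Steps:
$k{\left(W,w \right)} = \frac{3 \left(12 + w\right)}{2 W}$ ($k{\left(W,w \right)} = 3 \frac{w + 12}{W + W} = 3 \frac{12 + w}{2 W} = \frac{3 \left(12 + w\right)}{2 W}$)
$m{\left(M,f \right)} = 14 - 8 f - 5 M$ ($m{\left(M,f \right)} = 4 - \left(-10 + 5 M + 8 f\right) = 14 - 8 f - 5 M$)
$\left(m{\left(q{\left(-5 \right)},-2 \right)} + k{\left(4,-5 \right)}\right)^{2} = \left(\left(14 - -16 - -25\right) + \frac{3 \left(12 - 5\right)}{2 \cdot 4}\right)^{2} = \left(\left(14 + 16 + 25\right) + \frac{3}{2} \cdot \frac{1}{4} \cdot 7\right)^{2} = \left(55 + \frac{21}{8}\right)^{2} = \left(\frac{461}{8}\right)^{2} = \frac{212521}{64}$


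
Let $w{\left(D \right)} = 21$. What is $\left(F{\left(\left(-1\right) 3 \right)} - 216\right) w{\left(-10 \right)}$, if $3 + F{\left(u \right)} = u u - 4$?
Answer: $-4494$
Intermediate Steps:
$F{\left(u \right)} = -7 + u^{2}$ ($F{\left(u \right)} = -3 + \left(u u - 4\right) = -3 + \left(u^{2} - 4\right) = -3 + \left(-4 + u^{2}\right) = -7 + u^{2}$)
$\left(F{\left(\left(-1\right) 3 \right)} - 216\right) w{\left(-10 \right)} = \left(\left(-7 + \left(\left(-1\right) 3\right)^{2}\right) - 216\right) 21 = \left(\left(-7 + \left(-3\right)^{2}\right) - 216\right) 21 = \left(\left(-7 + 9\right) - 216\right) 21 = \left(2 - 216\right) 21 = \left(-214\right) 21 = -4494$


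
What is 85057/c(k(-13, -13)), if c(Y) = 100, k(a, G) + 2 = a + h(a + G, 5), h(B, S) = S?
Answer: 85057/100 ≈ 850.57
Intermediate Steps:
k(a, G) = 3 + a (k(a, G) = -2 + (a + 5) = -2 + (5 + a) = 3 + a)
85057/c(k(-13, -13)) = 85057/100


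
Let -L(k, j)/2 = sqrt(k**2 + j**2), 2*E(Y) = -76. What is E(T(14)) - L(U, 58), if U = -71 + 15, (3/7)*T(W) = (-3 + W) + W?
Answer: -38 + 20*sqrt(65) ≈ 123.25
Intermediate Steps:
T(W) = -7 + 14*W/3 (T(W) = 7*((-3 + W) + W)/3 = 7*(-3 + 2*W)/3 = -7 + 14*W/3)
E(Y) = -38 (E(Y) = (1/2)*(-76) = -38)
U = -56
L(k, j) = -2*sqrt(j**2 + k**2) (L(k, j) = -2*sqrt(k**2 + j**2) = -2*sqrt(j**2 + k**2))
E(T(14)) - L(U, 58) = -38 - (-2)*sqrt(58**2 + (-56)**2) = -38 - (-2)*sqrt(3364 + 3136) = -38 - (-2)*sqrt(6500) = -38 - (-2)*10*sqrt(65) = -38 - (-20)*sqrt(65) = -38 + 20*sqrt(65)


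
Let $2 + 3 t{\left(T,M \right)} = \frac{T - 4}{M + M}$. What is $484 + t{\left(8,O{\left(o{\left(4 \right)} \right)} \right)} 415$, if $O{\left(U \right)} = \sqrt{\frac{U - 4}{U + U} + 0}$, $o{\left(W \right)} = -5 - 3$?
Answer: $\frac{622}{3} + \frac{1660 \sqrt{3}}{9} \approx 526.8$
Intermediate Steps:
$o{\left(W \right)} = -8$
$O{\left(U \right)} = \frac{\sqrt{2} \sqrt{\frac{-4 + U}{U}}}{2}$ ($O{\left(U \right)} = \sqrt{\frac{-4 + U}{2 U} + 0} = \sqrt{\frac{-4 + U}{2 U}} = \frac{\sqrt{2} \sqrt{\frac{-4 + U}{U}}}{2}$)
$t{\left(T,M \right)} = - \frac{2}{3} + \frac{-4 + T}{6 M}$ ($t{\left(T,M \right)} = - \frac{2}{3} + \frac{\left(T - 4\right) \frac{1}{M + M}}{3} = - \frac{2}{3} + \frac{\left(-4 + T\right) \frac{1}{2 M}}{3} = - \frac{2}{3} + \frac{\frac{1}{2} \frac{1}{M} \left(-4 + T\right)}{3} = - \frac{2}{3} + \frac{-4 + T}{6 M}$)
$484 + t{\left(8,O{\left(o{\left(4 \right)} \right)} \right)} 415 = 484 + \frac{-4 + 8 - 4 \frac{\sqrt{2} \sqrt{\frac{-4 - 8}{-8}}}{2}}{6 \frac{\sqrt{2} \sqrt{\frac{-4 - 8}{-8}}}{2}} \cdot 415 = 484 + \frac{-4 + 8 - 4 \frac{\sqrt{2} \sqrt{\left(- \frac{1}{8}\right) \left(-12\right)}}{2}}{6 \frac{\sqrt{2} \sqrt{\left(- \frac{1}{8}\right) \left(-12\right)}}{2}} \cdot 415 = 484 + \frac{-4 + 8 - 4 \frac{\sqrt{2} \sqrt{\frac{3}{2}}}{2}}{6 \frac{\sqrt{2} \sqrt{\frac{3}{2}}}{2}} \cdot 415 = 484 + \frac{-4 + 8 - 4 \frac{\sqrt{2} \frac{\sqrt{6}}{2}}{2}}{6 \frac{\sqrt{2} \frac{\sqrt{6}}{2}}{2}} \cdot 415 = 484 + \frac{-4 + 8 - 4 \frac{\sqrt{3}}{2}}{6 \frac{\sqrt{3}}{2}} \cdot 415 = 484 + \frac{\frac{2 \sqrt{3}}{3} \left(-4 + 8 - 2 \sqrt{3}\right)}{6} \cdot 415 = 484 + \frac{\frac{2 \sqrt{3}}{3} \left(4 - 2 \sqrt{3}\right)}{6} \cdot 415 = 484 + \frac{\sqrt{3} \left(4 - 2 \sqrt{3}\right)}{9} \cdot 415 = 484 + \frac{415 \sqrt{3} \left(4 - 2 \sqrt{3}\right)}{9}$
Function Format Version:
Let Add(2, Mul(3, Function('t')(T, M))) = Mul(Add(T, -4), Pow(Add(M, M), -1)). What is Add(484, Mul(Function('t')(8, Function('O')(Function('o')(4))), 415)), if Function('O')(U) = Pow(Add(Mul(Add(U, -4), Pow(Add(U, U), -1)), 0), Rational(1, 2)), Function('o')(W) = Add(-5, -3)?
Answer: Add(Rational(622, 3), Mul(Rational(1660, 9), Pow(3, Rational(1, 2)))) ≈ 526.80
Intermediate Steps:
Function('o')(W) = -8
Function('O')(U) = Mul(Rational(1, 2), Pow(2, Rational(1, 2)), Pow(Mul(Pow(U, -1), Add(-4, U)), Rational(1, 2))) (Function('O')(U) = Pow(Add(Mul(Add(-4, U), Pow(Mul(2, U), -1)), 0), Rational(1, 2)) = Pow(Add(Mul(Add(-4, U), Mul(Rational(1, 2), Pow(U, -1))), 0), Rational(1, 2)) = Pow(Add(Mul(Rational(1, 2), Pow(U, -1), Add(-4, U)), 0), Rational(1, 2)) = Pow(Mul(Rational(1, 2), Pow(U, -1), Add(-4, U)), Rational(1, 2)) = Mul(Rational(1, 2), Pow(2, Rational(1, 2)), Pow(Mul(Pow(U, -1), Add(-4, U)), Rational(1, 2))))
Function('t')(T, M) = Add(Rational(-2, 3), Mul(Rational(1, 6), Pow(M, -1), Add(-4, T))) (Function('t')(T, M) = Add(Rational(-2, 3), Mul(Rational(1, 3), Mul(Add(T, -4), Pow(Add(M, M), -1)))) = Add(Rational(-2, 3), Mul(Rational(1, 3), Mul(Add(-4, T), Pow(Mul(2, M), -1)))) = Add(Rational(-2, 3), Mul(Rational(1, 3), Mul(Add(-4, T), Mul(Rational(1, 2), Pow(M, -1))))) = Add(Rational(-2, 3), Mul(Rational(1, 3), Mul(Rational(1, 2), Pow(M, -1), Add(-4, T)))) = Add(Rational(-2, 3), Mul(Rational(1, 6), Pow(M, -1), Add(-4, T))))
Add(484, Mul(Function('t')(8, Function('O')(Function('o')(4))), 415)) = Add(484, Mul(Mul(Rational(1, 6), Pow(Mul(Rational(1, 2), Pow(2, Rational(1, 2)), Pow(Mul(Pow(-8, -1), Add(-4, -8)), Rational(1, 2))), -1), Add(-4, 8, Mul(-4, Mul(Rational(1, 2), Pow(2, Rational(1, 2)), Pow(Mul(Pow(-8, -1), Add(-4, -8)), Rational(1, 2)))))), 415)) = Add(484, Mul(Mul(Rational(1, 6), Pow(Mul(Rational(1, 2), Pow(2, Rational(1, 2)), Pow(Mul(Rational(-1, 8), -12), Rational(1, 2))), -1), Add(-4, 8, Mul(-4, Mul(Rational(1, 2), Pow(2, Rational(1, 2)), Pow(Mul(Rational(-1, 8), -12), Rational(1, 2)))))), 415)) = Add(484, Mul(Mul(Rational(1, 6), Pow(Mul(Rational(1, 2), Pow(2, Rational(1, 2)), Pow(Rational(3, 2), Rational(1, 2))), -1), Add(-4, 8, Mul(-4, Mul(Rational(1, 2), Pow(2, Rational(1, 2)), Pow(Rational(3, 2), Rational(1, 2)))))), 415)) = Add(484, Mul(Mul(Rational(1, 6), Pow(Mul(Rational(1, 2), Pow(2, Rational(1, 2)), Mul(Rational(1, 2), Pow(6, Rational(1, 2)))), -1), Add(-4, 8, Mul(-4, Mul(Rational(1, 2), Pow(2, Rational(1, 2)), Mul(Rational(1, 2), Pow(6, Rational(1, 2))))))), 415)) = Add(484, Mul(Mul(Rational(1, 6), Pow(Mul(Rational(1, 2), Pow(3, Rational(1, 2))), -1), Add(-4, 8, Mul(-4, Mul(Rational(1, 2), Pow(3, Rational(1, 2)))))), 415)) = Add(484, Mul(Mul(Rational(1, 6), Mul(Rational(2, 3), Pow(3, Rational(1, 2))), Add(-4, 8, Mul(-2, Pow(3, Rational(1, 2))))), 415)) = Add(484, Mul(Mul(Rational(1, 6), Mul(Rational(2, 3), Pow(3, Rational(1, 2))), Add(4, Mul(-2, Pow(3, Rational(1, 2))))), 415)) = Add(484, Mul(Mul(Rational(1, 9), Pow(3, Rational(1, 2)), Add(4, Mul(-2, Pow(3, Rational(1, 2))))), 415)) = Add(484, Mul(Rational(415, 9), Pow(3, Rational(1, 2)), Add(4, Mul(-2, Pow(3, Rational(1, 2))))))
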